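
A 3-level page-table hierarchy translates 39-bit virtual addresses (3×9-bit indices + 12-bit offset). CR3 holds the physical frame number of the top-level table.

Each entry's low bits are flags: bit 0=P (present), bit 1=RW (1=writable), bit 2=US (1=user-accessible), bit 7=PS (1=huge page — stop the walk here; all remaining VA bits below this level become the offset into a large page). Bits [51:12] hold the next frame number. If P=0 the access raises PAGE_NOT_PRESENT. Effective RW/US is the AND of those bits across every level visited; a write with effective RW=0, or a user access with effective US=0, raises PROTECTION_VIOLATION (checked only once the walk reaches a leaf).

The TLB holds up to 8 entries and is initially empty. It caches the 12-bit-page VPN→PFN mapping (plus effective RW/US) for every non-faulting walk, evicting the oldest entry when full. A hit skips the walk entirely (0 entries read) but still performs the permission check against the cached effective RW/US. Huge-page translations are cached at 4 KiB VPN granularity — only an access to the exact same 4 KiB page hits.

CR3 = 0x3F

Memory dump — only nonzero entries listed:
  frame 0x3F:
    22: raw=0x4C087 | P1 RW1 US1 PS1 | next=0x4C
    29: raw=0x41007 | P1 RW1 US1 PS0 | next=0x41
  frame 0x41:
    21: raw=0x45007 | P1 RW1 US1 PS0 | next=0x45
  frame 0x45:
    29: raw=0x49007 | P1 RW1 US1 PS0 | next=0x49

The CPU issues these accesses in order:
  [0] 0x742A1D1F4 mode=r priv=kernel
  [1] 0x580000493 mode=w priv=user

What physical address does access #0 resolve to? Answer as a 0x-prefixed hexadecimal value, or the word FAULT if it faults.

Trace:
#0 VA=0x742A1D1F4 (r,kernel):
  [0] read 0x3F idx=29: raw=0x41007 flags P=1 W=1 U=1 S=0
  [1] read 0x41 idx=21: raw=0x45007 flags P=1 W=1 U=1 S=0
  [2] read 0x45 idx=29: raw=0x49007 flags P=1 W=1 U=1 S=0
  → PA=0x491F4  (3 entries read)
#1 VA=0x580000493 (w,user):
  [0] read 0x3F idx=22: raw=0x4C087 flags P=1 W=1 U=1 S=1
  → PA=0x4C493 (huge @L0)  (1 entries read)

Access #0 PA: 0x491F4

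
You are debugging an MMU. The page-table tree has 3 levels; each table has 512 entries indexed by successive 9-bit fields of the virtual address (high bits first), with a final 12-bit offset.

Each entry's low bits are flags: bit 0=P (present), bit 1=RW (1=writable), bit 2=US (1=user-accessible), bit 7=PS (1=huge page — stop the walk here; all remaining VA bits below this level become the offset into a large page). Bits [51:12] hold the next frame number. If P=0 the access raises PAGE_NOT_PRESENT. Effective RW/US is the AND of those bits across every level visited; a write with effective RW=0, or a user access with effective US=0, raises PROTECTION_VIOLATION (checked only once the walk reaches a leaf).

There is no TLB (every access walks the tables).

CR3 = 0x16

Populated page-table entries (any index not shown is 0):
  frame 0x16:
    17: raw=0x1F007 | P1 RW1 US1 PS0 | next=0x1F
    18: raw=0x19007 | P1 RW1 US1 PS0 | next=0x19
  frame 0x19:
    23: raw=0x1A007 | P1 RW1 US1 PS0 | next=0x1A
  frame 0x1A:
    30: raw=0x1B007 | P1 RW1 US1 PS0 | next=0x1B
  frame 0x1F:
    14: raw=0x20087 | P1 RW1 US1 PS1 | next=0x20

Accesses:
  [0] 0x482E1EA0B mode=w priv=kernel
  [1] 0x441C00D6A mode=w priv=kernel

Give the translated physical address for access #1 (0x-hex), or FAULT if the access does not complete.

Per-access translation:
#0 VA=0x482E1EA0B (w,kernel):
  L0 @0x16[18] → 0x19007  P=1,RW=1,US=1,PS=0
  L1 @0x19[23] → 0x1A007  P=1,RW=1,US=1,PS=0
  L2 @0x1A[30] → 0x1B007  P=1,RW=1,US=1,PS=0
  ⇒ phys 0x1BA0B  [3 reads]
#1 VA=0x441C00D6A (w,kernel):
  L0 @0x16[17] → 0x1F007  P=1,RW=1,US=1,PS=0
  L1 @0x1F[14] → 0x20087  P=1,RW=1,US=1,PS=1
  ⇒ phys 0x20D6A (huge @L1)  [2 reads]

Access #1 PA: 0x20D6A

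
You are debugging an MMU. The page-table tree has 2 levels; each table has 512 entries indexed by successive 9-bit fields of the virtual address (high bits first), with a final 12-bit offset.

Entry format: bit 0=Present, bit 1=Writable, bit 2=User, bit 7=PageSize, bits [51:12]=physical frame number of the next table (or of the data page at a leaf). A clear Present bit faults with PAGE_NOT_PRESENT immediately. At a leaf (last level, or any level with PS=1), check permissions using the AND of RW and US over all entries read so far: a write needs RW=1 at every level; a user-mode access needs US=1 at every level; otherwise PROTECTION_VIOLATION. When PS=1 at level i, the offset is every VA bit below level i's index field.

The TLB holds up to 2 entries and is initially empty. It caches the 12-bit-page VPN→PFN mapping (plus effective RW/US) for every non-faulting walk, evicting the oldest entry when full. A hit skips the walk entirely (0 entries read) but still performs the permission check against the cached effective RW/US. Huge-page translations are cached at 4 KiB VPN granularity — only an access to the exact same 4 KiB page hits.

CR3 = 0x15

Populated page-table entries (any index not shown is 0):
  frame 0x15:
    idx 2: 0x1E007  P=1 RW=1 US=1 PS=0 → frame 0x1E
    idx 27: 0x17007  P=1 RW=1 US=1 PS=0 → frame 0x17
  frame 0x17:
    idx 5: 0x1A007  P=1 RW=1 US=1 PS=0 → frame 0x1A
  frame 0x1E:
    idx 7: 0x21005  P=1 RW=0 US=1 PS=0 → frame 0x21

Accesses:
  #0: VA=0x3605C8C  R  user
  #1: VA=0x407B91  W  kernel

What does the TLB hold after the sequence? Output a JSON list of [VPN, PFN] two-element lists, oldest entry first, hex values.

Per-access translation:
#0 VA=0x3605C8C (r,user):
  L0 @0x15[27] → 0x17007  P=1,RW=1,US=1,PS=0
  L1 @0x17[5] → 0x1A007  P=1,RW=1,US=1,PS=0
  ✓ 0x1AC8C  — 2 lookups
#1 VA=0x407B91 (w,kernel):
  L0 @0x15[2] → 0x1E007  P=1,RW=1,US=1,PS=0
  L1 @0x1E[7] → 0x21005  P=1,RW=0,US=1,PS=0
  ✗ PROTECTION_VIOLATION  [2 reads]

TLB: [["0x3605", "0x1A"]]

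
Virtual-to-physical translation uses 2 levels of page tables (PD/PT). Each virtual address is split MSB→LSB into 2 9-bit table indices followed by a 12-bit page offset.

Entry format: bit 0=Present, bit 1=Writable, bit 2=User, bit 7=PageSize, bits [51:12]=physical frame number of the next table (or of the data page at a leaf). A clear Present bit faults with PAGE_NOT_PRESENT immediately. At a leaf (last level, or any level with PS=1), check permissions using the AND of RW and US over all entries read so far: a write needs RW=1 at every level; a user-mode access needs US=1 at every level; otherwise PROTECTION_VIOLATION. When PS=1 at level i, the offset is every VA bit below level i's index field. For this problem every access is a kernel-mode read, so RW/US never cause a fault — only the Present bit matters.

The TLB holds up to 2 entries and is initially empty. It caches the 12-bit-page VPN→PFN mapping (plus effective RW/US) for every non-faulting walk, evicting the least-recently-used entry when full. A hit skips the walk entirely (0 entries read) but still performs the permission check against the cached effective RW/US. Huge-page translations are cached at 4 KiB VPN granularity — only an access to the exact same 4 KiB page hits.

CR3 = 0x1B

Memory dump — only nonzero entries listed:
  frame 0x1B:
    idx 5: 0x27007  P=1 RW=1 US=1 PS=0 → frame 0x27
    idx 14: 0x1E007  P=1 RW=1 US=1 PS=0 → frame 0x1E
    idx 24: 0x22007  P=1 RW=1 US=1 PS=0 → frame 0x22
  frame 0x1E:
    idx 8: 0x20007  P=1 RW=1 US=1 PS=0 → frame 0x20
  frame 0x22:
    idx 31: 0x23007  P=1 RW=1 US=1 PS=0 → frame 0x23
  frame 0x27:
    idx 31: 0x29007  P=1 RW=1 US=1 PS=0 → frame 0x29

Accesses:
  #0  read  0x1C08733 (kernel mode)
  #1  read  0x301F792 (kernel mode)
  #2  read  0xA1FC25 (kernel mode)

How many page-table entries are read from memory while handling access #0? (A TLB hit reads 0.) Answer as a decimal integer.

Walk each access:
#0 VA=0x1C08733 (r,kernel):
  L0 @0x1B[14] → 0x1E007  P=1,RW=1,US=1,PS=0
  L1 @0x1E[8] → 0x20007  P=1,RW=1,US=1,PS=0
  ✓ 0x20733  — 2 lookups
#1 VA=0x301F792 (r,kernel):
  L0 @0x1B[24] → 0x22007  P=1,RW=1,US=1,PS=0
  L1 @0x22[31] → 0x23007  P=1,RW=1,US=1,PS=0
  ✓ 0x23792  — 2 lookups
#2 VA=0xA1FC25 (r,kernel):
  L0 @0x1B[5] → 0x27007  P=1,RW=1,US=1,PS=0
  L1 @0x27[31] → 0x29007  P=1,RW=1,US=1,PS=0
  ✓ 0x29C25  — 2 lookups

Entries read for #0: 2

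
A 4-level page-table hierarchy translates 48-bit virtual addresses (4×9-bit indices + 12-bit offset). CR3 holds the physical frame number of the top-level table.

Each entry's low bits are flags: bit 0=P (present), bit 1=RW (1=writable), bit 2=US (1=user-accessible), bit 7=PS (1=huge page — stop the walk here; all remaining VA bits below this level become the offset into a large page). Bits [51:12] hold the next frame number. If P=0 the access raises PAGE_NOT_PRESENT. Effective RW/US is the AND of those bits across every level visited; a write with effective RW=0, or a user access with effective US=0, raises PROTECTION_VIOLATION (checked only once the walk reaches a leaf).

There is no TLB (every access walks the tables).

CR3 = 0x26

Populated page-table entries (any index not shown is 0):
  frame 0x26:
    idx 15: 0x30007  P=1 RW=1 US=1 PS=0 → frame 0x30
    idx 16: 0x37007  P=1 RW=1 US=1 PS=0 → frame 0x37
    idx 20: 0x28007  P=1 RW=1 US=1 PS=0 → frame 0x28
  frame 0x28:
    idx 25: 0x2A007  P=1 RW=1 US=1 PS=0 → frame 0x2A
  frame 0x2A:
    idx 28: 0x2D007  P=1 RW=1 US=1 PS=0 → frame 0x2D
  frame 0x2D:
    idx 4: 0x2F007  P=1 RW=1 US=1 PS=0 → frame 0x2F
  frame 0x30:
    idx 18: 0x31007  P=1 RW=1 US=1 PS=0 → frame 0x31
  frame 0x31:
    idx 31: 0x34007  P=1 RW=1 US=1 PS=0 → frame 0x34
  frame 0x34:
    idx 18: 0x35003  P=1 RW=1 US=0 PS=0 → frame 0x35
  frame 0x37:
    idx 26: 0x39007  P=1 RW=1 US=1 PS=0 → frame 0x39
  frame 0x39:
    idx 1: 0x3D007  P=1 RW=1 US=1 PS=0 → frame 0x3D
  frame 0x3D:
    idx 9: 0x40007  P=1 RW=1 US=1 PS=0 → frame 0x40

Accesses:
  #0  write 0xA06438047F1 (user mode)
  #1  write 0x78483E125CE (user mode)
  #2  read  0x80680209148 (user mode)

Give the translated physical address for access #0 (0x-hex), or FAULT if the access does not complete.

Per-access translation:
#0 VA=0xA06438047F1 (w,user):
  lvl0: tbl 0x26, slot 20 ⇒ 0x28007 (P1/RW1/US1/PS0)
  lvl1: tbl 0x28, slot 25 ⇒ 0x2A007 (P1/RW1/US1/PS0)
  lvl2: tbl 0x2A, slot 28 ⇒ 0x2D007 (P1/RW1/US1/PS0)
  lvl3: tbl 0x2D, slot 4 ⇒ 0x2F007 (P1/RW1/US1/PS0)
  ✓ 0x2F7F1  — 4 lookups
#1 VA=0x78483E125CE (w,user):
  lvl0: tbl 0x26, slot 15 ⇒ 0x30007 (P1/RW1/US1/PS0)
  lvl1: tbl 0x30, slot 18 ⇒ 0x31007 (P1/RW1/US1/PS0)
  lvl2: tbl 0x31, slot 31 ⇒ 0x34007 (P1/RW1/US1/PS0)
  lvl3: tbl 0x34, slot 18 ⇒ 0x35003 (P1/RW1/US0/PS0)
  ✗ PROTECTION_VIOLATION  [4 reads]
#2 VA=0x80680209148 (r,user):
  lvl0: tbl 0x26, slot 16 ⇒ 0x37007 (P1/RW1/US1/PS0)
  lvl1: tbl 0x37, slot 26 ⇒ 0x39007 (P1/RW1/US1/PS0)
  lvl2: tbl 0x39, slot 1 ⇒ 0x3D007 (P1/RW1/US1/PS0)
  lvl3: tbl 0x3D, slot 9 ⇒ 0x40007 (P1/RW1/US1/PS0)
  ✓ 0x40148  — 4 lookups

Access #0 PA: 0x2F7F1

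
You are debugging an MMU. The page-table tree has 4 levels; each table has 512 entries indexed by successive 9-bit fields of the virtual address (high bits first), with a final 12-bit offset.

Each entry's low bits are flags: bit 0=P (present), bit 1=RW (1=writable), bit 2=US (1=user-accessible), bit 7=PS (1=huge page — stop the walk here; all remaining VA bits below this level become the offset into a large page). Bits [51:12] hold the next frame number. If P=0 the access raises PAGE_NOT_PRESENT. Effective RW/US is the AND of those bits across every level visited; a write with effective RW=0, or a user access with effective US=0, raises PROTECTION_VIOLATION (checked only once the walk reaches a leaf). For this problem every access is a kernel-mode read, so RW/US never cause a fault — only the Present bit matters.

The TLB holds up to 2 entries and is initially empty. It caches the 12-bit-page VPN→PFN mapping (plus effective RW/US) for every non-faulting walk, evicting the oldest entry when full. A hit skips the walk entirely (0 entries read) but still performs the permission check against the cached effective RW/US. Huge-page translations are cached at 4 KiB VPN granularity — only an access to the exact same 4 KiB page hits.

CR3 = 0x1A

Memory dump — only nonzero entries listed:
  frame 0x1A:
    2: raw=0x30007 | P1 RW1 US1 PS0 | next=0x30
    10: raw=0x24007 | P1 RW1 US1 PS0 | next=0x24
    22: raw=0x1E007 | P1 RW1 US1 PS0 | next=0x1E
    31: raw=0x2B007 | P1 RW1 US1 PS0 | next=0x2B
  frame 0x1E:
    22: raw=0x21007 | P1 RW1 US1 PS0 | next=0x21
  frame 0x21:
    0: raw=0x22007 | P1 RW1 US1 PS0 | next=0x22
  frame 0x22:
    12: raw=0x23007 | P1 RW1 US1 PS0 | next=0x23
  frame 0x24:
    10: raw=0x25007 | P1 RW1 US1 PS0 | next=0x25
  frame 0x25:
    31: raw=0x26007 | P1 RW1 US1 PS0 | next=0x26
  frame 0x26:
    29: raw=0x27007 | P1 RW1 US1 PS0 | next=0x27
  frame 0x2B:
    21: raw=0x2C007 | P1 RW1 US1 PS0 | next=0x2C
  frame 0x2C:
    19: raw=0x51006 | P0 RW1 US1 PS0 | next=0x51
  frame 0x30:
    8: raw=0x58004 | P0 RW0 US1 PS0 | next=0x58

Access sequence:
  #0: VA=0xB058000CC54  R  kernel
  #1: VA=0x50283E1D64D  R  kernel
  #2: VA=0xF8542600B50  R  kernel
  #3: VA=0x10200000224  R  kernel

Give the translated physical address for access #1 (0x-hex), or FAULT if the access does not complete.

Per-access translation:
#0 VA=0xB058000CC54 (r,kernel):
  lvl0: tbl 0x1A, slot 22 ⇒ 0x1E007 (P1/RW1/US1/PS0)
  lvl1: tbl 0x1E, slot 22 ⇒ 0x21007 (P1/RW1/US1/PS0)
  lvl2: tbl 0x21, slot 0 ⇒ 0x22007 (P1/RW1/US1/PS0)
  lvl3: tbl 0x22, slot 12 ⇒ 0x23007 (P1/RW1/US1/PS0)
  → PA=0x23C54  (4 entries read)
#1 VA=0x50283E1D64D (r,kernel):
  lvl0: tbl 0x1A, slot 10 ⇒ 0x24007 (P1/RW1/US1/PS0)
  lvl1: tbl 0x24, slot 10 ⇒ 0x25007 (P1/RW1/US1/PS0)
  lvl2: tbl 0x25, slot 31 ⇒ 0x26007 (P1/RW1/US1/PS0)
  lvl3: tbl 0x26, slot 29 ⇒ 0x27007 (P1/RW1/US1/PS0)
  → PA=0x2764D  (4 entries read)
#2 VA=0xF8542600B50 (r,kernel):
  lvl0: tbl 0x1A, slot 31 ⇒ 0x2B007 (P1/RW1/US1/PS0)
  lvl1: tbl 0x2B, slot 21 ⇒ 0x2C007 (P1/RW1/US1/PS0)
  lvl2: tbl 0x2C, slot 19 ⇒ 0x51006 (P0/RW1/US1/PS0)
  → PAGE_NOT_PRESENT  (3 entries read)
#3 VA=0x10200000224 (r,kernel):
  lvl0: tbl 0x1A, slot 2 ⇒ 0x30007 (P1/RW1/US1/PS0)
  lvl1: tbl 0x30, slot 8 ⇒ 0x58004 (P0/RW0/US1/PS0)
  → PAGE_NOT_PRESENT  (2 entries read)

Access #1 PA: 0x2764D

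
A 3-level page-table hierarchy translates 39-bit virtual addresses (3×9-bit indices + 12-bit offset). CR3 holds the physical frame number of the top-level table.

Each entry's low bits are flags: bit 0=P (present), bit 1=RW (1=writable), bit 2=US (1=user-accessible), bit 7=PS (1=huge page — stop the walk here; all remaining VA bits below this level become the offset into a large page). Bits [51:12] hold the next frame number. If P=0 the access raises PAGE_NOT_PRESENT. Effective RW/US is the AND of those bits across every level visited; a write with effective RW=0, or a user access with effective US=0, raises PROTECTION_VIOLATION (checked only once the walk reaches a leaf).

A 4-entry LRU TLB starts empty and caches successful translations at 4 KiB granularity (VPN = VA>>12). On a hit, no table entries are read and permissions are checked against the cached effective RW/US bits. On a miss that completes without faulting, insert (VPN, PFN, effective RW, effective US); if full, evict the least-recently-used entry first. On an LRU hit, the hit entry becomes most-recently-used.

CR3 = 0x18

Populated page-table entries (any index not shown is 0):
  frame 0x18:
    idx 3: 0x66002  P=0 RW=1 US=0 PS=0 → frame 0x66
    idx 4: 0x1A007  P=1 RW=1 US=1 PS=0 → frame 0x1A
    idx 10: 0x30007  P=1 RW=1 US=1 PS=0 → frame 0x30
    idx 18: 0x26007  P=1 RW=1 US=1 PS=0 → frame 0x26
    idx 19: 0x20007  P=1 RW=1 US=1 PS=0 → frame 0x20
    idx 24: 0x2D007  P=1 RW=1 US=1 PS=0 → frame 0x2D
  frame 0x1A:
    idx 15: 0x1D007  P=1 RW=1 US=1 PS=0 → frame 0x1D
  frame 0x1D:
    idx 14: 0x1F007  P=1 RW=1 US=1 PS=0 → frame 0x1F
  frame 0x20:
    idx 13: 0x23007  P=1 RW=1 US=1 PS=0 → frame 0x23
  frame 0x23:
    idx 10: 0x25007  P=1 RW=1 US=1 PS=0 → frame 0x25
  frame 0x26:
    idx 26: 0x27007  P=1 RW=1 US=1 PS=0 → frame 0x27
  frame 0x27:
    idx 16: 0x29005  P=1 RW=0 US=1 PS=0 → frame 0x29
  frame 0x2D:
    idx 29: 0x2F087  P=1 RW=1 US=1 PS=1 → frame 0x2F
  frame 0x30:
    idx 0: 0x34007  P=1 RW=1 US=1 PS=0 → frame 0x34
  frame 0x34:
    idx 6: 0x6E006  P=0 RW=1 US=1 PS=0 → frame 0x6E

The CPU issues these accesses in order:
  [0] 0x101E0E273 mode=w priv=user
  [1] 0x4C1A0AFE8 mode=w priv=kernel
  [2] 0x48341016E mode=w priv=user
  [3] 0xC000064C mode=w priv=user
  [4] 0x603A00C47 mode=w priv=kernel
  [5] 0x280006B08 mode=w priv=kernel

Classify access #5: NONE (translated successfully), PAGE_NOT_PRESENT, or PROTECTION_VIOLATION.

Walk each access:
#0 VA=0x101E0E273 (w,user):
  L0: frame=0x18 idx=4 entry=0x1A007 [P=1 RW=1 US=1 PS=0]
  L1: frame=0x1A idx=15 entry=0x1D007 [P=1 RW=1 US=1 PS=0]
  L2: frame=0x1D idx=14 entry=0x1F007 [P=1 RW=1 US=1 PS=0]
  ⇒ phys 0x1F273  [3 reads]
#1 VA=0x4C1A0AFE8 (w,kernel):
  L0: frame=0x18 idx=19 entry=0x20007 [P=1 RW=1 US=1 PS=0]
  L1: frame=0x20 idx=13 entry=0x23007 [P=1 RW=1 US=1 PS=0]
  L2: frame=0x23 idx=10 entry=0x25007 [P=1 RW=1 US=1 PS=0]
  ⇒ phys 0x25FE8  [3 reads]
#2 VA=0x48341016E (w,user):
  L0: frame=0x18 idx=18 entry=0x26007 [P=1 RW=1 US=1 PS=0]
  L1: frame=0x26 idx=26 entry=0x27007 [P=1 RW=1 US=1 PS=0]
  L2: frame=0x27 idx=16 entry=0x29005 [P=1 RW=0 US=1 PS=0]
  ⇒ fault: PROTECTION_VIOLATION  — 3 lookups
#3 VA=0xC000064C (w,user):
  L0: frame=0x18 idx=3 entry=0x66002 [P=0 RW=1 US=0 PS=0]
  ⇒ fault: PAGE_NOT_PRESENT  — 1 lookups
#4 VA=0x603A00C47 (w,kernel):
  L0: frame=0x18 idx=24 entry=0x2D007 [P=1 RW=1 US=1 PS=0]
  L1: frame=0x2D idx=29 entry=0x2F087 [P=1 RW=1 US=1 PS=1]
  ⇒ phys 0x2FC47 (huge @L1)  [2 reads]
#5 VA=0x280006B08 (w,kernel):
  L0: frame=0x18 idx=10 entry=0x30007 [P=1 RW=1 US=1 PS=0]
  L1: frame=0x30 idx=0 entry=0x34007 [P=1 RW=1 US=1 PS=0]
  L2: frame=0x34 idx=6 entry=0x6E006 [P=0 RW=1 US=1 PS=0]
  ⇒ fault: PAGE_NOT_PRESENT  — 3 lookups

Access #5 fault: PAGE_NOT_PRESENT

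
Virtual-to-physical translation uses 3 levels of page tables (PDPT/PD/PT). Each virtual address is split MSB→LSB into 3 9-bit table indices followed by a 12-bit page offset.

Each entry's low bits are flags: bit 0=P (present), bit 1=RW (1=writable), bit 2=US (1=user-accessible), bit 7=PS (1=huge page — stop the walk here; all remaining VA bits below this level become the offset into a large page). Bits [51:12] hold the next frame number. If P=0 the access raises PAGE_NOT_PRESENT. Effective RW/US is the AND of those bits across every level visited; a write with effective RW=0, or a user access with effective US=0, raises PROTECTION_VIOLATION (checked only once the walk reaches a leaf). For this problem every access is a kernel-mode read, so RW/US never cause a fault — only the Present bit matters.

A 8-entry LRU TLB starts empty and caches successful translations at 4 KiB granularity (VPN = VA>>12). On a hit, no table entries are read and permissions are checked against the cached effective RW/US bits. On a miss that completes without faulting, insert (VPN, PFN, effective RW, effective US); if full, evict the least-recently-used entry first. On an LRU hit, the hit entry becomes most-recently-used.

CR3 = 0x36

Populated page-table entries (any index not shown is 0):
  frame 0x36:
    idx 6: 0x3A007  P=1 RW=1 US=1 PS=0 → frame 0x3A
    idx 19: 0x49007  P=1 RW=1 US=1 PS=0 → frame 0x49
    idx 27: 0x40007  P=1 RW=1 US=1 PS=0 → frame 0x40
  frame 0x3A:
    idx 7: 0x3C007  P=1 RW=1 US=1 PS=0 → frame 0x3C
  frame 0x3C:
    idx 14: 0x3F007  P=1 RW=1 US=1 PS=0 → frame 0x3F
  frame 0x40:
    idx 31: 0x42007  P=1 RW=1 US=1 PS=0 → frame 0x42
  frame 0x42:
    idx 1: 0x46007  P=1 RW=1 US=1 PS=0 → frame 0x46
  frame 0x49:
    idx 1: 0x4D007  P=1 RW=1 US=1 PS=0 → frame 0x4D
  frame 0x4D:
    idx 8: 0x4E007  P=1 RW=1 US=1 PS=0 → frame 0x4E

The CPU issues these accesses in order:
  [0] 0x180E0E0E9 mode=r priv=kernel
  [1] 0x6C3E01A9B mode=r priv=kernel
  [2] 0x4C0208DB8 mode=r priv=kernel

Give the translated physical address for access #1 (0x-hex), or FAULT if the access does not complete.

Walk each access:
#0 VA=0x180E0E0E9 (r,kernel):
  L0 @0x36[6] → 0x3A007  P=1,RW=1,US=1,PS=0
  L1 @0x3A[7] → 0x3C007  P=1,RW=1,US=1,PS=0
  L2 @0x3C[14] → 0x3F007  P=1,RW=1,US=1,PS=0
  → PA=0x3F0E9  (3 entries read)
#1 VA=0x6C3E01A9B (r,kernel):
  L0 @0x36[27] → 0x40007  P=1,RW=1,US=1,PS=0
  L1 @0x40[31] → 0x42007  P=1,RW=1,US=1,PS=0
  L2 @0x42[1] → 0x46007  P=1,RW=1,US=1,PS=0
  → PA=0x46A9B  (3 entries read)
#2 VA=0x4C0208DB8 (r,kernel):
  L0 @0x36[19] → 0x49007  P=1,RW=1,US=1,PS=0
  L1 @0x49[1] → 0x4D007  P=1,RW=1,US=1,PS=0
  L2 @0x4D[8] → 0x4E007  P=1,RW=1,US=1,PS=0
  → PA=0x4EDB8  (3 entries read)

Access #1 PA: 0x46A9B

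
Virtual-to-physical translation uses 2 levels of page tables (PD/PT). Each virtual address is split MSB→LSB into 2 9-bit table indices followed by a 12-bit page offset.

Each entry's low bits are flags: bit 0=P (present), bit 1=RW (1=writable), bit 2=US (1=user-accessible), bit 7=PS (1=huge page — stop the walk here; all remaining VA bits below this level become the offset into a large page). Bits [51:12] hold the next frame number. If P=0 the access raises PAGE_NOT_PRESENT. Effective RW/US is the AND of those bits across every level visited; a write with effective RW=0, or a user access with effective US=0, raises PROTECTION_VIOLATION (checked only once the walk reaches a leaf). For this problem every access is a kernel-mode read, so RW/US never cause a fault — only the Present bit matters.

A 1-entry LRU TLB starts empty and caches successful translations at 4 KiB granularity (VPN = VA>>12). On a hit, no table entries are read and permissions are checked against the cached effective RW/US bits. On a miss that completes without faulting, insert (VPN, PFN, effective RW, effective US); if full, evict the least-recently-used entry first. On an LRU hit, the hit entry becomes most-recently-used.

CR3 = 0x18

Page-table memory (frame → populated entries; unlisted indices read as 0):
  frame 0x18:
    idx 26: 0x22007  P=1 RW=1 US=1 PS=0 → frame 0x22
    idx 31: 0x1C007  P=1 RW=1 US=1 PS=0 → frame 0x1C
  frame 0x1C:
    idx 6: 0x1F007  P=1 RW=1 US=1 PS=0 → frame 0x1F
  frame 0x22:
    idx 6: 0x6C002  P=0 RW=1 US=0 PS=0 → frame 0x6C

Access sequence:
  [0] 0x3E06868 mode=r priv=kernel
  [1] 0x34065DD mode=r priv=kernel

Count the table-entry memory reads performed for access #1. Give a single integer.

Per-access translation:
#0 VA=0x3E06868 (r,kernel):
  lvl0: tbl 0x18, slot 31 ⇒ 0x1C007 (P1/RW1/US1/PS0)
  lvl1: tbl 0x1C, slot 6 ⇒ 0x1F007 (P1/RW1/US1/PS0)
  → PA=0x1F868  (2 entries read)
#1 VA=0x34065DD (r,kernel):
  lvl0: tbl 0x18, slot 26 ⇒ 0x22007 (P1/RW1/US1/PS0)
  lvl1: tbl 0x22, slot 6 ⇒ 0x6C002 (P0/RW1/US0/PS0)
  ✗ PAGE_NOT_PRESENT  [2 reads]

Entries read for #1: 2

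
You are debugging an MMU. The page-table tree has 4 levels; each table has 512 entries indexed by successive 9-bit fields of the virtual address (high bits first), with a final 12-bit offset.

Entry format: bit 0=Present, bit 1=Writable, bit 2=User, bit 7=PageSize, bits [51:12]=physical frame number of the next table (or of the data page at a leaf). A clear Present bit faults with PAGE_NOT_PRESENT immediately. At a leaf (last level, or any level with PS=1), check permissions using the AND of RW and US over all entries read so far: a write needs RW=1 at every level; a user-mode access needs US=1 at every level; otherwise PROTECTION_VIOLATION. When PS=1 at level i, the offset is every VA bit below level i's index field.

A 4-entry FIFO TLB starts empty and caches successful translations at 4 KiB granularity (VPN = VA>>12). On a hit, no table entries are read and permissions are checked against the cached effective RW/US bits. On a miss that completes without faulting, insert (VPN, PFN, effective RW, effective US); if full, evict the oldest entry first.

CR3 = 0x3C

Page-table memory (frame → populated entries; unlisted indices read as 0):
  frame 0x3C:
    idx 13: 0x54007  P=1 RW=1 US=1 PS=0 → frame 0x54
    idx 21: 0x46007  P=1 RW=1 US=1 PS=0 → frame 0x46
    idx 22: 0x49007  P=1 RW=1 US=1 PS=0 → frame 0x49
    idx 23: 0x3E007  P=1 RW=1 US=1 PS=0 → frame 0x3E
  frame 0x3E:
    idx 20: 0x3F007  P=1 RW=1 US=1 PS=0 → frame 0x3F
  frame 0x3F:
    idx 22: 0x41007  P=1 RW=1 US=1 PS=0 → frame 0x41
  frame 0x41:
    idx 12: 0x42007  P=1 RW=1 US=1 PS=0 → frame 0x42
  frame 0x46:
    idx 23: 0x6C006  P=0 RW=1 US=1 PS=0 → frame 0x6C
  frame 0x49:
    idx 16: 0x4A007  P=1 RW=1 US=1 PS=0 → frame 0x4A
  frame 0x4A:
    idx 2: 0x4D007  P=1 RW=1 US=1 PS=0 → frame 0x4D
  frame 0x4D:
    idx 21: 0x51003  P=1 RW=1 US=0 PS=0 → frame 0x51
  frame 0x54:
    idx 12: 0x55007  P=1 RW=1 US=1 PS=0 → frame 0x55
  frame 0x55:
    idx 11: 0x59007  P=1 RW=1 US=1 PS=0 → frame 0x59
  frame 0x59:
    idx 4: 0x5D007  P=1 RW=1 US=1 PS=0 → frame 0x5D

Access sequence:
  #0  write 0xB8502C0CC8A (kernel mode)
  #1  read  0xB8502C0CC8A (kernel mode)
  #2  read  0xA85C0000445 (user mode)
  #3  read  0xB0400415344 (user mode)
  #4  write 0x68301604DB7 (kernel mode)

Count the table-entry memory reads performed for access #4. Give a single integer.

Walk each access:
#0 VA=0xB8502C0CC8A (w,kernel):
  lvl0: tbl 0x3C, slot 23 ⇒ 0x3E007 (P1/RW1/US1/PS0)
  lvl1: tbl 0x3E, slot 20 ⇒ 0x3F007 (P1/RW1/US1/PS0)
  lvl2: tbl 0x3F, slot 22 ⇒ 0x41007 (P1/RW1/US1/PS0)
  lvl3: tbl 0x41, slot 12 ⇒ 0x42007 (P1/RW1/US1/PS0)
  ✓ 0x42C8A  — 4 lookups
#1 VA=0xB8502C0CC8A (r,kernel):
  TLB hit vpn=0xB8502C0C → PA=0x42C8A
#2 VA=0xA85C0000445 (r,user):
  lvl0: tbl 0x3C, slot 21 ⇒ 0x46007 (P1/RW1/US1/PS0)
  lvl1: tbl 0x46, slot 23 ⇒ 0x6C006 (P0/RW1/US1/PS0)
  ⇒ fault: PAGE_NOT_PRESENT  — 2 lookups
#3 VA=0xB0400415344 (r,user):
  lvl0: tbl 0x3C, slot 22 ⇒ 0x49007 (P1/RW1/US1/PS0)
  lvl1: tbl 0x49, slot 16 ⇒ 0x4A007 (P1/RW1/US1/PS0)
  lvl2: tbl 0x4A, slot 2 ⇒ 0x4D007 (P1/RW1/US1/PS0)
  lvl3: tbl 0x4D, slot 21 ⇒ 0x51003 (P1/RW1/US0/PS0)
  ⇒ fault: PROTECTION_VIOLATION  — 4 lookups
#4 VA=0x68301604DB7 (w,kernel):
  lvl0: tbl 0x3C, slot 13 ⇒ 0x54007 (P1/RW1/US1/PS0)
  lvl1: tbl 0x54, slot 12 ⇒ 0x55007 (P1/RW1/US1/PS0)
  lvl2: tbl 0x55, slot 11 ⇒ 0x59007 (P1/RW1/US1/PS0)
  lvl3: tbl 0x59, slot 4 ⇒ 0x5D007 (P1/RW1/US1/PS0)
  ✓ 0x5DDB7  — 4 lookups

Entries read for #4: 4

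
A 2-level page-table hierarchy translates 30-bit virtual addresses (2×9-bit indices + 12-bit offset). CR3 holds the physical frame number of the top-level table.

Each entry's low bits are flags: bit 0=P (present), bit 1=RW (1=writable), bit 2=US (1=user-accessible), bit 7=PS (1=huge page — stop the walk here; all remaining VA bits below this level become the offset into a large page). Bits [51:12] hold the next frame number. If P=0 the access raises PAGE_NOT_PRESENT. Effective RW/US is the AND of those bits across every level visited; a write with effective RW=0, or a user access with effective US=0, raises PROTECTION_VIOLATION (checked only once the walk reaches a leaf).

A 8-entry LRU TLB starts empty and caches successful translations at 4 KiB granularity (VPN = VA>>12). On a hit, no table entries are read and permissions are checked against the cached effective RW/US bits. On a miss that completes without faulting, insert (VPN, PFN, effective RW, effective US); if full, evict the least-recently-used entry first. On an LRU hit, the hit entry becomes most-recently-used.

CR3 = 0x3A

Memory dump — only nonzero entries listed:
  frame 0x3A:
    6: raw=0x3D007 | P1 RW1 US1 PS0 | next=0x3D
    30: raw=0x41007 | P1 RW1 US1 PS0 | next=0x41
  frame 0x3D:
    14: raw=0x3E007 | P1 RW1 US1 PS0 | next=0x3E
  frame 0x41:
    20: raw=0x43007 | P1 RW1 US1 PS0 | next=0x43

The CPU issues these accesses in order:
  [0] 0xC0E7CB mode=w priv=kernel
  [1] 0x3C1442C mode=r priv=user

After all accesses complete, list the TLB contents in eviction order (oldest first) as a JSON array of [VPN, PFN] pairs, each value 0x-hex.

Walk each access:
#0 VA=0xC0E7CB (w,kernel):
  lvl0: tbl 0x3A, slot 6 ⇒ 0x3D007 (P1/RW1/US1/PS0)
  lvl1: tbl 0x3D, slot 14 ⇒ 0x3E007 (P1/RW1/US1/PS0)
  ✓ 0x3E7CB  — 2 lookups
#1 VA=0x3C1442C (r,user):
  lvl0: tbl 0x3A, slot 30 ⇒ 0x41007 (P1/RW1/US1/PS0)
  lvl1: tbl 0x41, slot 20 ⇒ 0x43007 (P1/RW1/US1/PS0)
  ✓ 0x4342C  — 2 lookups

TLB: [["0xC0E", "0x3E"], ["0x3C14", "0x43"]]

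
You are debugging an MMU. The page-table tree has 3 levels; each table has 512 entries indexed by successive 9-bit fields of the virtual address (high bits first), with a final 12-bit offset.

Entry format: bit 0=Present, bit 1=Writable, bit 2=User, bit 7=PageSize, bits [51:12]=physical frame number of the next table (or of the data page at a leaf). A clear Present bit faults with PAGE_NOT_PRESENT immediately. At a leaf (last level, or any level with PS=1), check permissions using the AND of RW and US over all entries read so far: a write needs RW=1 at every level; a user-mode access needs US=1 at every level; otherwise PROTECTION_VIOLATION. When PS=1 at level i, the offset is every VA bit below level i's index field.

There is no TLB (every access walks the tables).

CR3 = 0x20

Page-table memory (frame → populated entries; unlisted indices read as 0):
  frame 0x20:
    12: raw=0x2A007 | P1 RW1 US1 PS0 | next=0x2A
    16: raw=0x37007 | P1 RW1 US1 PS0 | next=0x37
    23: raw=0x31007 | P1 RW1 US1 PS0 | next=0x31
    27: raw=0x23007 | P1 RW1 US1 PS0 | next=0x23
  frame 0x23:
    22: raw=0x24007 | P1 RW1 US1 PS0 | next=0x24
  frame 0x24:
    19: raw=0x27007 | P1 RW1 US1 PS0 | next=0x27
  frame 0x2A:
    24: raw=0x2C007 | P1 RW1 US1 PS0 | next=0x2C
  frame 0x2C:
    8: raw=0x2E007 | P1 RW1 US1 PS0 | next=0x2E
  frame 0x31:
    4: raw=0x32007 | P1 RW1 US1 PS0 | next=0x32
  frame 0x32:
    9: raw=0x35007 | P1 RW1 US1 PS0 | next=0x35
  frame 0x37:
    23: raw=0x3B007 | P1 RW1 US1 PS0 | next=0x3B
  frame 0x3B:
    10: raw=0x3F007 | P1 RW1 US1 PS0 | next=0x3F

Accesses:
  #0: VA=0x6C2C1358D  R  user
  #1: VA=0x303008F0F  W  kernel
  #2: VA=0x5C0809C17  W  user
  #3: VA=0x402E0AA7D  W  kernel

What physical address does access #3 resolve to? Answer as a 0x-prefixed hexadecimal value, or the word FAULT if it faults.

Per-access translation:
#0 VA=0x6C2C1358D (r,user):
  L0: frame=0x20 idx=27 entry=0x23007 [P=1 RW=1 US=1 PS=0]
  L1: frame=0x23 idx=22 entry=0x24007 [P=1 RW=1 US=1 PS=0]
  L2: frame=0x24 idx=19 entry=0x27007 [P=1 RW=1 US=1 PS=0]
  ⇒ phys 0x2758D  [3 reads]
#1 VA=0x303008F0F (w,kernel):
  L0: frame=0x20 idx=12 entry=0x2A007 [P=1 RW=1 US=1 PS=0]
  L1: frame=0x2A idx=24 entry=0x2C007 [P=1 RW=1 US=1 PS=0]
  L2: frame=0x2C idx=8 entry=0x2E007 [P=1 RW=1 US=1 PS=0]
  ⇒ phys 0x2EF0F  [3 reads]
#2 VA=0x5C0809C17 (w,user):
  L0: frame=0x20 idx=23 entry=0x31007 [P=1 RW=1 US=1 PS=0]
  L1: frame=0x31 idx=4 entry=0x32007 [P=1 RW=1 US=1 PS=0]
  L2: frame=0x32 idx=9 entry=0x35007 [P=1 RW=1 US=1 PS=0]
  ⇒ phys 0x35C17  [3 reads]
#3 VA=0x402E0AA7D (w,kernel):
  L0: frame=0x20 idx=16 entry=0x37007 [P=1 RW=1 US=1 PS=0]
  L1: frame=0x37 idx=23 entry=0x3B007 [P=1 RW=1 US=1 PS=0]
  L2: frame=0x3B idx=10 entry=0x3F007 [P=1 RW=1 US=1 PS=0]
  ⇒ phys 0x3FA7D  [3 reads]

Access #3 PA: 0x3FA7D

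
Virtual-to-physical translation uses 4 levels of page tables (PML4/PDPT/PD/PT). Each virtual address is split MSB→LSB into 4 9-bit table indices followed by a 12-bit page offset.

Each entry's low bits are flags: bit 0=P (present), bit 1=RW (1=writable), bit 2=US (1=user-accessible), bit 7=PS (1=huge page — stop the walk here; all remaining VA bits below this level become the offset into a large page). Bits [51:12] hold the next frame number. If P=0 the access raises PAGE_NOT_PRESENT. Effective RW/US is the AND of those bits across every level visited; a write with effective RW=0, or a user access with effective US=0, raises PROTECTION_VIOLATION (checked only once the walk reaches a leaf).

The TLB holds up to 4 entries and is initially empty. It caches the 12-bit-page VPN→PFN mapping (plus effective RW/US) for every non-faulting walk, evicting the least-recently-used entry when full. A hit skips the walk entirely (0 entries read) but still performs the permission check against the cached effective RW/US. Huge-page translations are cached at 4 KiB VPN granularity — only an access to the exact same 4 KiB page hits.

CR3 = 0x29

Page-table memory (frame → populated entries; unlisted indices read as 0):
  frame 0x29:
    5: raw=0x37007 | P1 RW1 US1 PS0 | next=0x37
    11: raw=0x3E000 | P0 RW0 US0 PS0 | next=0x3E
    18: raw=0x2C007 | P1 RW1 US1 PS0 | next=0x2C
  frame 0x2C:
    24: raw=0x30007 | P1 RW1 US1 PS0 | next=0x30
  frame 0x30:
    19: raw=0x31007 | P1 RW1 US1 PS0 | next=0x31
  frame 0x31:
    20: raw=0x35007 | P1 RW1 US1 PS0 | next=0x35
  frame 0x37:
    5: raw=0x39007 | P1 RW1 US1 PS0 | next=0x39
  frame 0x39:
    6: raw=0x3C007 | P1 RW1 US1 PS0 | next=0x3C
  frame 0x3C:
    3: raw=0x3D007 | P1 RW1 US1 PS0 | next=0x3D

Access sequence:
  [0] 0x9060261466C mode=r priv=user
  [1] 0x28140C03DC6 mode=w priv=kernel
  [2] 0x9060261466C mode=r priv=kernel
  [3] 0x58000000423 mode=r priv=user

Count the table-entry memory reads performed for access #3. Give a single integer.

Trace:
#0 VA=0x9060261466C (r,user):
  L0: frame=0x29 idx=18 entry=0x2C007 [P=1 RW=1 US=1 PS=0]
  L1: frame=0x2C idx=24 entry=0x30007 [P=1 RW=1 US=1 PS=0]
  L2: frame=0x30 idx=19 entry=0x31007 [P=1 RW=1 US=1 PS=0]
  L3: frame=0x31 idx=20 entry=0x35007 [P=1 RW=1 US=1 PS=0]
  ⇒ phys 0x3566C  [4 reads]
#1 VA=0x28140C03DC6 (w,kernel):
  L0: frame=0x29 idx=5 entry=0x37007 [P=1 RW=1 US=1 PS=0]
  L1: frame=0x37 idx=5 entry=0x39007 [P=1 RW=1 US=1 PS=0]
  L2: frame=0x39 idx=6 entry=0x3C007 [P=1 RW=1 US=1 PS=0]
  L3: frame=0x3C idx=3 entry=0x3D007 [P=1 RW=1 US=1 PS=0]
  ⇒ phys 0x3DDC6  [4 reads]
#2 VA=0x9060261466C (r,kernel):
  TLB hit vpn=0x90602614 → PA=0x3566C
#3 VA=0x58000000423 (r,user):
  L0: frame=0x29 idx=11 entry=0x3E000 [P=0 RW=0 US=0 PS=0]
  ⇒ fault: PAGE_NOT_PRESENT  — 1 lookups

Entries read for #3: 1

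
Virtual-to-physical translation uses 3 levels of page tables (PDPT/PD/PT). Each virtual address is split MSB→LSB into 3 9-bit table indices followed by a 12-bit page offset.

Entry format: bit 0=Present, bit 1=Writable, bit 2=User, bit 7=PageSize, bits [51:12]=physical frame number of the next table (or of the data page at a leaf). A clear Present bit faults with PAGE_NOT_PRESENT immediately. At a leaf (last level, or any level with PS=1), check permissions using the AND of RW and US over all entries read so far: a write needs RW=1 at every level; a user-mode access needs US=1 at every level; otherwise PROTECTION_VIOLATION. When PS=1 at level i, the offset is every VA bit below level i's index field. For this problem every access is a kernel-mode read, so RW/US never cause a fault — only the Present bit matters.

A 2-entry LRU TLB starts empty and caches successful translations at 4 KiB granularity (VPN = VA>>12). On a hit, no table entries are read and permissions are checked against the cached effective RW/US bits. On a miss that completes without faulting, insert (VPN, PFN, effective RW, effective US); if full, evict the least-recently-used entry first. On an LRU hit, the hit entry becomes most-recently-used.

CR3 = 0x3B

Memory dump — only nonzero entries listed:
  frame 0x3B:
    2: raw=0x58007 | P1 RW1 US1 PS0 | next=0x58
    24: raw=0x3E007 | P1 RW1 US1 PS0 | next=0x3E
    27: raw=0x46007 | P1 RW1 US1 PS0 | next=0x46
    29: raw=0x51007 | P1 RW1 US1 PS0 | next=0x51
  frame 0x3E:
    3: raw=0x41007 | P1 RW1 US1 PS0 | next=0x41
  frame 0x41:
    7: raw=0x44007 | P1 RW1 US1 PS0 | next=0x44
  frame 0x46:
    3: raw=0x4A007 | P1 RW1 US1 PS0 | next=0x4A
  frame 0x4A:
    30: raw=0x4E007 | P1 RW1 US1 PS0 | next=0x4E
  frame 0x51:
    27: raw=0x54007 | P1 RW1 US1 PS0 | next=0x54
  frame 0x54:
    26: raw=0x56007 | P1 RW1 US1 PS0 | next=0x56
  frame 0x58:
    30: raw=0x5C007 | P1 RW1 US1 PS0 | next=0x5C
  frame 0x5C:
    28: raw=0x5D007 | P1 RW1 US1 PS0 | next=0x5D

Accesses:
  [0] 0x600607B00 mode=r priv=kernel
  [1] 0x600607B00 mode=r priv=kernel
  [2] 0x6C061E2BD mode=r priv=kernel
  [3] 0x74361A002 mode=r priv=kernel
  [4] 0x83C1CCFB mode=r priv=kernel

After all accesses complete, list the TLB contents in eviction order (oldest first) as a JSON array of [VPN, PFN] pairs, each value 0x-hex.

Walk each access:
#0 VA=0x600607B00 (r,kernel):
  [0] read 0x3B idx=24: raw=0x3E007 flags P=1 W=1 U=1 S=0
  [1] read 0x3E idx=3: raw=0x41007 flags P=1 W=1 U=1 S=0
  [2] read 0x41 idx=7: raw=0x44007 flags P=1 W=1 U=1 S=0
  ⇒ phys 0x44B00  [3 reads]
#1 VA=0x600607B00 (r,kernel):
  TLB hit vpn=0x600607 → PA=0x44B00
#2 VA=0x6C061E2BD (r,kernel):
  [0] read 0x3B idx=27: raw=0x46007 flags P=1 W=1 U=1 S=0
  [1] read 0x46 idx=3: raw=0x4A007 flags P=1 W=1 U=1 S=0
  [2] read 0x4A idx=30: raw=0x4E007 flags P=1 W=1 U=1 S=0
  ⇒ phys 0x4E2BD  [3 reads]
#3 VA=0x74361A002 (r,kernel):
  [0] read 0x3B idx=29: raw=0x51007 flags P=1 W=1 U=1 S=0
  [1] read 0x51 idx=27: raw=0x54007 flags P=1 W=1 U=1 S=0
  [2] read 0x54 idx=26: raw=0x56007 flags P=1 W=1 U=1 S=0
  ⇒ phys 0x56002  [3 reads]
#4 VA=0x83C1CCFB (r,kernel):
  [0] read 0x3B idx=2: raw=0x58007 flags P=1 W=1 U=1 S=0
  [1] read 0x58 idx=30: raw=0x5C007 flags P=1 W=1 U=1 S=0
  [2] read 0x5C idx=28: raw=0x5D007 flags P=1 W=1 U=1 S=0
  ⇒ phys 0x5DCFB  [3 reads]

TLB: [["0x74361A", "0x56"], ["0x83C1C", "0x5D"]]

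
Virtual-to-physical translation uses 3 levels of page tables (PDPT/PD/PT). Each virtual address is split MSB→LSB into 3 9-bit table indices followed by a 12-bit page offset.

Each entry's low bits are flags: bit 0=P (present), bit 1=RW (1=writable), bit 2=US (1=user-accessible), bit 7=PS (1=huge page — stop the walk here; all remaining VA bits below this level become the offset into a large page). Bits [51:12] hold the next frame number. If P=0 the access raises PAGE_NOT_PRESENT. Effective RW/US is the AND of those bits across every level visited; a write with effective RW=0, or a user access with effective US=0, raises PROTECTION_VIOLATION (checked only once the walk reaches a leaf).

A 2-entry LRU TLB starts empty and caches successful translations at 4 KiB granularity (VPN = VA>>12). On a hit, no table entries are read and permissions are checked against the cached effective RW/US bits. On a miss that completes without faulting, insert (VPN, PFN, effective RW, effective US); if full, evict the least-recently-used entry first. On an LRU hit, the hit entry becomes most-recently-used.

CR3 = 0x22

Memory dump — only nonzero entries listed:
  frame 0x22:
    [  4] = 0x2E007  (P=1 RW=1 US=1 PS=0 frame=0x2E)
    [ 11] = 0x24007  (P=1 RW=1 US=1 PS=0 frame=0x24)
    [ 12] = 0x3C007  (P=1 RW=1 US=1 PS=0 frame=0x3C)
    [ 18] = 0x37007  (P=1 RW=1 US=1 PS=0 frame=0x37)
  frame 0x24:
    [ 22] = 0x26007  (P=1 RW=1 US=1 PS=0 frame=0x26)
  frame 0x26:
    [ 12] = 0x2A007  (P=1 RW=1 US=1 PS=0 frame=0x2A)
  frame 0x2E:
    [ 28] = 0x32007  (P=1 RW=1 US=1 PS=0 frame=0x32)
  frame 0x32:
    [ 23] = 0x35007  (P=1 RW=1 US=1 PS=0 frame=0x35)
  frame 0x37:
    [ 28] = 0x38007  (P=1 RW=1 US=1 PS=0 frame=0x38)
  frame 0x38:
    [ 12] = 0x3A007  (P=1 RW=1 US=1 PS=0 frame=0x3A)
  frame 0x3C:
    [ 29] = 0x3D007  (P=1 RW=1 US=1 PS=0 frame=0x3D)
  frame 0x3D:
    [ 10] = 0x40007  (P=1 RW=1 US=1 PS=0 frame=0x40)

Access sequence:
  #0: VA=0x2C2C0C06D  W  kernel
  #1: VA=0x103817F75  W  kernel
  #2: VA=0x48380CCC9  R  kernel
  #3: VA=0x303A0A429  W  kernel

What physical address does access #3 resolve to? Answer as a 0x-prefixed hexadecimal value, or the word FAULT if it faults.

Walk each access:
#0 VA=0x2C2C0C06D (w,kernel):
  lvl0: tbl 0x22, slot 11 ⇒ 0x24007 (P1/RW1/US1/PS0)
  lvl1: tbl 0x24, slot 22 ⇒ 0x26007 (P1/RW1/US1/PS0)
  lvl2: tbl 0x26, slot 12 ⇒ 0x2A007 (P1/RW1/US1/PS0)
  ✓ 0x2A06D  — 3 lookups
#1 VA=0x103817F75 (w,kernel):
  lvl0: tbl 0x22, slot 4 ⇒ 0x2E007 (P1/RW1/US1/PS0)
  lvl1: tbl 0x2E, slot 28 ⇒ 0x32007 (P1/RW1/US1/PS0)
  lvl2: tbl 0x32, slot 23 ⇒ 0x35007 (P1/RW1/US1/PS0)
  ✓ 0x35F75  — 3 lookups
#2 VA=0x48380CCC9 (r,kernel):
  lvl0: tbl 0x22, slot 18 ⇒ 0x37007 (P1/RW1/US1/PS0)
  lvl1: tbl 0x37, slot 28 ⇒ 0x38007 (P1/RW1/US1/PS0)
  lvl2: tbl 0x38, slot 12 ⇒ 0x3A007 (P1/RW1/US1/PS0)
  ✓ 0x3ACC9  — 3 lookups
#3 VA=0x303A0A429 (w,kernel):
  lvl0: tbl 0x22, slot 12 ⇒ 0x3C007 (P1/RW1/US1/PS0)
  lvl1: tbl 0x3C, slot 29 ⇒ 0x3D007 (P1/RW1/US1/PS0)
  lvl2: tbl 0x3D, slot 10 ⇒ 0x40007 (P1/RW1/US1/PS0)
  ✓ 0x40429  — 3 lookups

Access #3 PA: 0x40429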